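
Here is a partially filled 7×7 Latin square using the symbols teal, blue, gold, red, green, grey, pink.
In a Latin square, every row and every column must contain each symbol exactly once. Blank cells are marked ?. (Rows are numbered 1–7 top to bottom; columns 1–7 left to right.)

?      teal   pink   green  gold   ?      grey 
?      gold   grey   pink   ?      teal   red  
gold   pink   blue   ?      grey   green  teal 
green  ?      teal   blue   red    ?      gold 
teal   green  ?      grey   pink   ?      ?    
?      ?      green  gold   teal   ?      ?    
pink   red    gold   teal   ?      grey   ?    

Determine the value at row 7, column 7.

Row 2, column 1: row 2 has {teal, gold, red, grey, pink} and column 1 has {teal, gold, green, pink}, leaving only blue.
Row 1, column 1: row 1 has {teal, gold, green, grey, pink} and column 1 has {teal, blue, gold, green, pink}, leaving only red.
Row 1, column 6: row 1 has {teal, gold, red, green, grey, pink} and column 6 has {teal, green, grey}, leaving only blue.
Row 2, column 5: row 2 has {teal, blue, gold, red, grey, pink} and column 5 has {teal, gold, red, grey, pink}, leaving only green.
Row 3, column 4: row 3 has {teal, blue, gold, green, grey, pink} and column 4 has {teal, blue, gold, green, grey, pink}, leaving only red.
Row 4, column 2: row 4 has {teal, blue, gold, red, green} and column 2 has {teal, gold, red, green, pink}, leaving only grey.
Row 4, column 6: row 4 has {teal, blue, gold, red, green, grey} and column 6 has {teal, blue, green, grey}, leaving only pink.
Row 5, column 3: row 5 has {teal, green, grey, pink} and column 3 has {teal, blue, gold, green, grey, pink}, leaving only red.
Row 5, column 6: row 5 has {teal, red, green, grey, pink} and column 6 has {teal, blue, green, grey, pink}, leaving only gold.
Row 5, column 7: row 5 has {teal, gold, red, green, grey, pink} and column 7 has {teal, gold, red, grey}, leaving only blue.
Row 7 already has {teal, gold, red, grey, pink} and column 7 already has {teal, blue, gold, red, grey}, so row 7, column 7 must be green.

green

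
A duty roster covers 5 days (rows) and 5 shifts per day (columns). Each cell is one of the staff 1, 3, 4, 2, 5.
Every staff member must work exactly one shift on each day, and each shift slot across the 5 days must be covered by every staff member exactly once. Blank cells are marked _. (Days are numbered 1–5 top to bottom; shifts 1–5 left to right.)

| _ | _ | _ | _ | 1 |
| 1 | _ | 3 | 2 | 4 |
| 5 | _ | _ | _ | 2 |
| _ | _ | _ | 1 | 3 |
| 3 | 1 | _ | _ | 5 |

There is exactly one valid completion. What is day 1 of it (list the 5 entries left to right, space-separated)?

Day 2, shift 2: day 2 has {1, 3, 4, 2} and shift 2 has {1}, leaving only 5.
Day 5, shift 4: day 5 has {1, 3, 5} and shift 4 has {1, 2}, leaving only 4.
Day 3, shift 4: day 3 has {2, 5} and shift 4 has {1, 4, 2}, leaving only 3.
Day 1, shift 4: day 1 has {1} and shift 4 has {1, 3, 4, 2}, leaving only 5.
Day 3, shift 2: day 3 has {3, 2, 5} and shift 2 has {1, 5}, leaving only 4.
Day 3, shift 3: day 3 has {3, 4, 2, 5} and shift 3 has {3}, leaving only 1.
Day 4, shift 2: day 4 has {1, 3} and shift 2 has {1, 4, 5}, leaving only 2.
Day 1, shift 2: day 1 has {1, 5} and shift 2 has {1, 4, 2, 5}, leaving only 3.
Day 4, shift 1: day 4 has {1, 3, 2} and shift 1 has {1, 3, 5}, leaving only 4.
Day 1, shift 1: day 1 has {1, 3, 5} and shift 1 has {1, 3, 4, 5}, leaving only 2.
Day 1, shift 3: day 1 has {1, 3, 2, 5} and shift 3 has {1, 3}, leaving only 4.
So day 1 reads: 2 3 4 5 1.

2 3 4 5 1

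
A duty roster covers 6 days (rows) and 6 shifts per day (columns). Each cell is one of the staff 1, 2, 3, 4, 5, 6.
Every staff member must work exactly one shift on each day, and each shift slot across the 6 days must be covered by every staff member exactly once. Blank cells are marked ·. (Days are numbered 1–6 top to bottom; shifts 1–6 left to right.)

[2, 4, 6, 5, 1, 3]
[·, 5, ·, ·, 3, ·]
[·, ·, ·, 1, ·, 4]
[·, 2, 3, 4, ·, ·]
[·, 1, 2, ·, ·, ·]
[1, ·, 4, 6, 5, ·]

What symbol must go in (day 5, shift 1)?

6

Day 2, shift 3: day 2 has {3, 5} and shift 3 has {2, 3, 4, 6}, leaving only 1.
Day 2, shift 4: day 2 has {1, 3, 5} and shift 4 has {1, 4, 5, 6}, leaving only 2.
Day 2, shift 6: day 2 has {1, 2, 3, 5} and shift 6 has {3, 4}, leaving only 6.
Day 2, shift 1: day 2 has {1, 2, 3, 5, 6} and shift 1 has {1, 2}, leaving only 4.
Day 3, shift 3: day 3 has {1, 4} and shift 3 has {1, 2, 3, 4, 6}, leaving only 5.
Day 4, shift 5: day 4 has {2, 3, 4} and shift 5 has {1, 3, 5}, leaving only 6.
Day 3, shift 5: day 3 has {1, 4, 5} and shift 5 has {1, 3, 5, 6}, leaving only 2.
Day 4, shift 1: day 4 has {2, 3, 4, 6} and shift 1 has {1, 2, 4}, leaving only 5.
Day 4, shift 6: day 4 has {2, 3, 4, 5, 6} and shift 6 has {3, 4, 6}, leaving only 1.
Day 5, shift 4: day 5 has {1, 2} and shift 4 has {1, 2, 4, 5, 6}, leaving only 3.
Day 5 already has {1, 2, 3} and shift 1 already has {1, 2, 4, 5}, so day 5, shift 1 must be 6.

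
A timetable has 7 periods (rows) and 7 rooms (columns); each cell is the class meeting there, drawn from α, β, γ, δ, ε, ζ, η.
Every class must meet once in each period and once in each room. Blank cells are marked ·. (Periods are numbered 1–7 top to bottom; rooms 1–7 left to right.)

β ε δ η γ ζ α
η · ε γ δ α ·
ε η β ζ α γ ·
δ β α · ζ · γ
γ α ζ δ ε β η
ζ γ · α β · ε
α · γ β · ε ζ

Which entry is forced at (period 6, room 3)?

Period 6 already has {α, β, γ, ε, ζ} and room 3 already has {α, β, γ, δ, ε, ζ}, so period 6, room 3 must be η.

η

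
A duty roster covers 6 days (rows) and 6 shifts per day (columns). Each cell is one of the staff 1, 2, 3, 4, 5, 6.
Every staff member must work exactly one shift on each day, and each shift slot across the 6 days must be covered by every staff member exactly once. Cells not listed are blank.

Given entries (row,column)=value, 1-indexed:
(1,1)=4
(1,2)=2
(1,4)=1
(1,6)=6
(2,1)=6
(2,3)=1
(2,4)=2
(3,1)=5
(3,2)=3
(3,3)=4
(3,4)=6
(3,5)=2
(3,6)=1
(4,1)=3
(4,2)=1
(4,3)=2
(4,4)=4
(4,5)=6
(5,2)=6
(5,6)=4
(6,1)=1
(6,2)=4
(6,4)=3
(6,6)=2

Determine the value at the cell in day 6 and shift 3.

6

Day 2, shift 2: day 2 has {1, 2, 6} and shift 2 has {1, 2, 3, 4, 6}, leaving only 5.
Day 2, shift 6: day 2 has {1, 2, 5, 6} and shift 6 has {1, 2, 4, 6}, leaving only 3.
Day 2, shift 5: day 2 has {1, 2, 3, 5, 6} and shift 5 has {2, 6}, leaving only 4.
Day 4, shift 6: day 4 has {1, 2, 3, 4, 6} and shift 6 has {1, 2, 3, 4, 6}, leaving only 5.
Day 5, shift 1: day 5 has {4, 6} and shift 1 has {1, 3, 4, 5, 6}, leaving only 2.
Day 5, shift 4: day 5 has {2, 4, 6} and shift 4 has {1, 2, 3, 4, 6}, leaving only 5.
Day 5, shift 3: day 5 has {2, 4, 5, 6} and shift 3 has {1, 2, 4}, leaving only 3.
Day 1, shift 3: day 1 has {1, 2, 4, 6} and shift 3 has {1, 2, 3, 4}, leaving only 5.
Day 6 already has {1, 2, 3, 4} and shift 3 already has {1, 2, 3, 4, 5}, so day 6, shift 3 must be 6.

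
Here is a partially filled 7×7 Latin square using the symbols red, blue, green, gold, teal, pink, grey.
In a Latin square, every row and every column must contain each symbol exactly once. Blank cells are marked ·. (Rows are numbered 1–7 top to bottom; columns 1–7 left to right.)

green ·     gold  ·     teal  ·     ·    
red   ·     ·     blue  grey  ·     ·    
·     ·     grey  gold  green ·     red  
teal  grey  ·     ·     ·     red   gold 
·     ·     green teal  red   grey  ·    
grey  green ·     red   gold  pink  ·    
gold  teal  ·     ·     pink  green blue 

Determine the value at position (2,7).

green

Row 1, column 6: row 1 has {green, gold, teal} and column 6 has {red, green, pink, grey}, leaving only blue.
Row 3, column 6: row 3 has {red, green, gold, grey} and column 6 has {red, blue, green, pink, grey}, leaving only teal.
Row 2, column 6: row 2 has {red, blue, grey} and column 6 has {red, blue, green, teal, pink, grey}, leaving only gold.
Row 2, column 2: row 2 has {red, blue, gold, grey} and column 2 has {green, teal, grey}, leaving only pink.
Row 1, column 2: row 1 has {blue, green, gold, teal} and column 2 has {green, teal, pink, grey}, leaving only red.
Row 2, column 3: row 2 has {red, blue, gold, pink, grey} and column 3 has {green, gold, grey}, leaving only teal.
Row 2 already has {red, blue, gold, teal, pink, grey} and column 7 already has {red, blue, gold}, so row 2, column 7 must be green.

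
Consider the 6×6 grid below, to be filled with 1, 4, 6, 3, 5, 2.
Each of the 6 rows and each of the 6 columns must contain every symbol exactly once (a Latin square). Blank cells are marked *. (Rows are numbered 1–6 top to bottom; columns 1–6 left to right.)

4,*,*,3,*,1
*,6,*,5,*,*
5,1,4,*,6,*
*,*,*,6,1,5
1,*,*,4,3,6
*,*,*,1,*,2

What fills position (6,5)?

4

Row 3, column 4: row 3 has {1, 4, 6, 5} and column 4 has {1, 4, 6, 3, 5}, leaving only 2.
Row 3, column 6: row 3 has {1, 4, 6, 5, 2} and column 6 has {1, 6, 5, 2}, leaving only 3.
Row 2, column 6: row 2 has {6, 5} and column 6 has {1, 6, 3, 5, 2}, leaving only 4.
Row 2, column 5: row 2 has {4, 6, 5} and column 5 has {1, 6, 3}, leaving only 2.
Row 1, column 5: row 1 has {1, 4, 3} and column 5 has {1, 6, 3, 2}, leaving only 5.
Row 6 already has {1, 2} and column 5 already has {1, 6, 3, 5, 2}, so row 6, column 5 must be 4.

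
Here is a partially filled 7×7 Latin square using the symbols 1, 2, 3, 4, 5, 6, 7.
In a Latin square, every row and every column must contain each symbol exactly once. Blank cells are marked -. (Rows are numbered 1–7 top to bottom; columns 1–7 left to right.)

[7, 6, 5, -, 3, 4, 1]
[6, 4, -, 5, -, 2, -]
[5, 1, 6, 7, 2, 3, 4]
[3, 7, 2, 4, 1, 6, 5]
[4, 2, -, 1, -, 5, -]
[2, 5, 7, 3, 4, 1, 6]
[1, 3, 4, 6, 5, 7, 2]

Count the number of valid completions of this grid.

1

Row 1, column 4: eliminating its row and column leaves {2}.
Row 2, column 3: eliminating its row and column leaves {1, 3}.
Row 2, column 5: eliminating its row and column leaves {7}.
Row 2, column 7: eliminating its row and column leaves {3, 7}.
Row 5, column 3: eliminating its row and column leaves {3}.
Row 5, column 5: eliminating its row and column leaves {6, 7}.
Row 5, column 7: eliminating its row and column leaves {3, 7}.
Only one assignment across all blanks avoids any row or column repeat, giving 1 completion.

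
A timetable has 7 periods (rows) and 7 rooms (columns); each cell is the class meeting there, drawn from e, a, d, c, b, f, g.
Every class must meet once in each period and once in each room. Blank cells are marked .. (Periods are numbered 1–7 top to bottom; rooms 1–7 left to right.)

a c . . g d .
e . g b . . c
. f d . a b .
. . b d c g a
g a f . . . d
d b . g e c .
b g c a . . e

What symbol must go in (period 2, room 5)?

f

Period 1, room 3: period 1 has {a, d, c, g} and room 3 has {d, c, b, f, g}, leaving only e.
Period 1, room 4: period 1 has {e, a, d, c, g} and room 4 has {a, d, b, g}, leaving only f.
Period 1, room 7: period 1 has {e, a, d, c, f, g} and room 7 has {e, a, d, c}, leaving only b.
Period 2, room 2: period 2 has {e, c, b, g} and room 2 has {a, c, b, f, g}, leaving only d.
Period 2 already has {e, d, c, b, g} and room 5 already has {e, a, c, g}, so period 2, room 5 must be f.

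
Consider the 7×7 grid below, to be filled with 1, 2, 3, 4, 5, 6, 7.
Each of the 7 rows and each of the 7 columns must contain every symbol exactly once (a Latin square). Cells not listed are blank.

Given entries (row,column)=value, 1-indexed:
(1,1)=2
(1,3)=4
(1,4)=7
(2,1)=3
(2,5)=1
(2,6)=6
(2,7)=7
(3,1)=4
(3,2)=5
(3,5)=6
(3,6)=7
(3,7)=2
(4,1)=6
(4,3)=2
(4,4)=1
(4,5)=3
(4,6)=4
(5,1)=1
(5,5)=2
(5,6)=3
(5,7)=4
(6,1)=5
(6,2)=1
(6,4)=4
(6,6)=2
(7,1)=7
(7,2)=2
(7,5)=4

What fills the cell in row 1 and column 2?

3

Row 1, column 5: row 1 has {2, 4, 7} and column 5 has {1, 2, 3, 4, 6}, leaving only 5.
Row 1, column 6: row 1 has {2, 4, 5, 7} and column 6 has {2, 3, 4, 6, 7}, leaving only 1.
Row 2, column 2: row 2 has {1, 3, 6, 7} and column 2 has {1, 2, 5}, leaving only 4.
Row 2, column 3: row 2 has {1, 3, 4, 6, 7} and column 3 has {2, 4}, leaving only 5.
Row 2, column 4: row 2 has {1, 3, 4, 5, 6, 7} and column 4 has {1, 4, 7}, leaving only 2.
Row 3, column 4: row 3 has {2, 4, 5, 6, 7} and column 4 has {1, 2, 4, 7}, leaving only 3.
Row 3, column 3: row 3 has {2, 3, 4, 5, 6, 7} and column 3 has {2, 4, 5}, leaving only 1.
Row 4, column 2: row 4 has {1, 2, 3, 4, 6} and column 2 has {1, 2, 4, 5}, leaving only 7.
Row 4, column 7: row 4 has {1, 2, 3, 4, 6, 7} and column 7 has {2, 4, 7}, leaving only 5.
Row 5, column 2: row 5 has {1, 2, 3, 4} and column 2 has {1, 2, 4, 5, 7}, leaving only 6.
Row 1 already has {1, 2, 4, 5, 7} and column 2 already has {1, 2, 4, 5, 6, 7}, so row 1, column 2 must be 3.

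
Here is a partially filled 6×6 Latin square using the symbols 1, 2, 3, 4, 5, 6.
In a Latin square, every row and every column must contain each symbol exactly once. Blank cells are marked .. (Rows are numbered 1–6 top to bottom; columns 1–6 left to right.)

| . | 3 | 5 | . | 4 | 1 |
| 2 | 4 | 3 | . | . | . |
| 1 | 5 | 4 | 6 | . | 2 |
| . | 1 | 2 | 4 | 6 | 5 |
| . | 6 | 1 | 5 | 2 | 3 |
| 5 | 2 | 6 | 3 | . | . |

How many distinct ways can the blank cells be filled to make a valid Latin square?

1

Row 1, column 1: eliminating its row and column leaves {6}.
Row 1, column 4: eliminating its row and column leaves {2}.
Row 2, column 4: eliminating its row and column leaves {1}.
Row 2, column 5: eliminating its row and column leaves {1, 5}.
Row 2, column 6: eliminating its row and column leaves {6}.
Row 3, column 5: eliminating its row and column leaves {3}.
Row 4, column 1: eliminating its row and column leaves {3}.
Row 5, column 1: eliminating its row and column leaves {4}.
Row 6, column 5: eliminating its row and column leaves {1}.
Row 6, column 6: eliminating its row and column leaves {4}.
Only one assignment across all blanks avoids any row or column repeat, giving 1 completion.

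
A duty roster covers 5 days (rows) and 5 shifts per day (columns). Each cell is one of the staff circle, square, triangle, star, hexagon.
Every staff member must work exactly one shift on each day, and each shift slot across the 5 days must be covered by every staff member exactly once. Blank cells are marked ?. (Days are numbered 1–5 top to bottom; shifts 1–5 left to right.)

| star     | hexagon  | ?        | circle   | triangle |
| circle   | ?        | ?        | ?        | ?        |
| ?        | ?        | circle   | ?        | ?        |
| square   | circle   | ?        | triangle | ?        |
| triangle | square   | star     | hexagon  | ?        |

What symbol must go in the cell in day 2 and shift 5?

hexagon

Day 1, shift 3: day 1 has {circle, triangle, star, hexagon} and shift 3 has {circle, star}, leaving only square.
Day 3, shift 1: day 3 has {circle} and shift 1 has {circle, square, triangle, star}, leaving only hexagon.
Day 4, shift 3: day 4 has {circle, square, triangle} and shift 3 has {circle, square, star}, leaving only hexagon.
Day 2, shift 3: day 2 has {circle} and shift 3 has {circle, square, star, hexagon}, leaving only triangle.
Day 2, shift 2: day 2 has {circle, triangle} and shift 2 has {circle, square, hexagon}, leaving only star.
Day 2, shift 4: day 2 has {circle, triangle, star} and shift 4 has {circle, triangle, hexagon}, leaving only square.
Day 2 already has {circle, square, triangle, star} and shift 5 already has {triangle}, so day 2, shift 5 must be hexagon.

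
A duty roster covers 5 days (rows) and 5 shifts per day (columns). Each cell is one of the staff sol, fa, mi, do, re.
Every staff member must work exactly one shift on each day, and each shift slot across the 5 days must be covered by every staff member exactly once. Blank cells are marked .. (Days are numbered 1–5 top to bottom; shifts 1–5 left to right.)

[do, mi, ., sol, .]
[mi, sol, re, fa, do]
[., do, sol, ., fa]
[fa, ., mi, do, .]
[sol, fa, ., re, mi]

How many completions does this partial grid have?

1

Day 1, shift 3: eliminating its day and shift leaves {fa}.
Day 1, shift 5: eliminating its day and shift leaves {re}.
Day 3, shift 1: eliminating its day and shift leaves {re}.
Day 3, shift 4: eliminating its day and shift leaves {mi}.
Day 4, shift 2: eliminating its day and shift leaves {re}.
Day 4, shift 5: eliminating its day and shift leaves {sol, re}.
Day 5, shift 3: eliminating its day and shift leaves {do}.
Only one assignment across all blanks avoids any day or shift repeat, giving 1 completion.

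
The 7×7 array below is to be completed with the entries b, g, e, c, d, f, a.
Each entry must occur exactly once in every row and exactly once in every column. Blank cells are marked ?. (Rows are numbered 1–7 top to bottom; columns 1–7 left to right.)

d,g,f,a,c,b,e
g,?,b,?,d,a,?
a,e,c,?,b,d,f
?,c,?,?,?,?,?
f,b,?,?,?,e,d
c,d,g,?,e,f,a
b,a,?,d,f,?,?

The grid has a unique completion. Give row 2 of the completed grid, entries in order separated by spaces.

Row 2, column 2: row 2 has {b, g, d, a} and column 2 has {b, g, e, c, d, a}, leaving only f.
Row 2, column 7: row 2 has {b, g, d, f, a} and column 7 has {e, d, f, a}, leaving only c.
Row 2, column 4: row 2 has {b, g, c, d, f, a} and column 4 has {d, a}, leaving only e.
So row 2 reads: g f b e d a c.

g f b e d a c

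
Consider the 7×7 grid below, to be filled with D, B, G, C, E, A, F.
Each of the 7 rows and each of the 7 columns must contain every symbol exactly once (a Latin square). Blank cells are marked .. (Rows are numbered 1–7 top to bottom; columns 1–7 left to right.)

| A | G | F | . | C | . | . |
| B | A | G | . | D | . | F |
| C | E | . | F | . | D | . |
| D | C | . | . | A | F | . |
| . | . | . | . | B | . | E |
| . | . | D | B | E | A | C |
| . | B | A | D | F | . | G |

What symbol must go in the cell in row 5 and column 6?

Row 1, column 4: row 1 has {G, C, A, F} and column 4 has {D, B, F}, leaving only E.
Row 1, column 6: row 1 has {G, C, E, A, F} and column 6 has {D, A, F}, leaving only B.
Row 1, column 7: row 1 has {B, G, C, E, A, F} and column 7 has {G, C, E, F}, leaving only D.
Row 2, column 4: row 2 has {D, B, G, A, F} and column 4 has {D, B, E, F}, leaving only C.
Row 2, column 6: row 2 has {D, B, G, C, A, F} and column 6 has {D, B, A, F}, leaving only E.
Row 3, column 3: row 3 has {D, C, E, F} and column 3 has {D, G, A, F}, leaving only B.
Row 3, column 5: row 3 has {D, B, C, E, F} and column 5 has {D, B, C, E, A, F}, leaving only G.
Row 3, column 7: row 3 has {D, B, G, C, E, F} and column 7 has {D, G, C, E, F}, leaving only A.
Row 4, column 3: row 4 has {D, C, A, F} and column 3 has {D, B, G, A, F}, leaving only E.
Row 4, column 4: row 4 has {D, C, E, A, F} and column 4 has {D, B, C, E, F}, leaving only G.
Row 4, column 7: row 4 has {D, G, C, E, A, F} and column 7 has {D, G, C, E, A, F}, leaving only B.
Row 5, column 3: row 5 has {B, E} and column 3 has {D, B, G, E, A, F}, leaving only C.
Row 5 already has {B, C, E} and column 6 already has {D, B, E, A, F}, so row 5, column 6 must be G.

G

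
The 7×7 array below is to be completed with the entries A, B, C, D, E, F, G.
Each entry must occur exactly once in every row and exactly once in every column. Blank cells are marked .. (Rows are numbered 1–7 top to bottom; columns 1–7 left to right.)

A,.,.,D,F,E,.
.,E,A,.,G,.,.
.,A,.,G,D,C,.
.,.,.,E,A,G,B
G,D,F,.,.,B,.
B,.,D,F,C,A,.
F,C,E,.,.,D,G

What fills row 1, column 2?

B

Row 1, column 7: row 1 has {A, D, E, F} and column 7 has {B, G}, leaving only C.
Row 2, column 6: row 2 has {A, E, G} and column 6 has {A, B, C, D, E, G}, leaving only F.
Row 2, column 7: row 2 has {A, E, F, G} and column 7 has {B, C, G}, leaving only D.
Row 2, column 1: row 2 has {A, D, E, F, G} and column 1 has {A, B, F, G}, leaving only C.
Row 2, column 4: row 2 has {A, C, D, E, F, G} and column 4 has {D, E, F, G}, leaving only B.
Row 3, column 1: row 3 has {A, C, D, G} and column 1 has {A, B, C, F, G}, leaving only E.
Row 3, column 3: row 3 has {A, C, D, E, G} and column 3 has {A, D, E, F}, leaving only B.
Row 1, column 3: row 1 has {A, C, D, E, F} and column 3 has {A, B, D, E, F}, leaving only G.
Row 1 already has {A, C, D, E, F, G} and column 2 already has {A, C, D, E}, so row 1, column 2 must be B.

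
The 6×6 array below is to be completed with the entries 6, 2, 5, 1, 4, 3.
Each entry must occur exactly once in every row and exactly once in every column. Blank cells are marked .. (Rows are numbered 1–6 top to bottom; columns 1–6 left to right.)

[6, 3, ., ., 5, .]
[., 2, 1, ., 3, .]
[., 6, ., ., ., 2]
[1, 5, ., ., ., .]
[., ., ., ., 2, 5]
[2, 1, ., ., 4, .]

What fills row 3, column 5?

Row 3 already has {6, 2} and column 5 already has {2, 5, 4, 3}, so row 3, column 5 must be 1.

1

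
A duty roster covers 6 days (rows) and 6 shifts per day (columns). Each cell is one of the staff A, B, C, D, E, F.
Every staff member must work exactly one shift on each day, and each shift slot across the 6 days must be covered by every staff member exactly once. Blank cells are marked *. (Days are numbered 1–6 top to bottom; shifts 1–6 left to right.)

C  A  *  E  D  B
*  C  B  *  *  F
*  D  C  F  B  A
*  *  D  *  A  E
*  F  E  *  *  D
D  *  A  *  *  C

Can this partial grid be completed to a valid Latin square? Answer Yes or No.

No day or shift among the givens repeats a symbol, and propagating forced cells runs into no contradiction.
One valid completion exists (for instance, C A F E D B / A C B D E F / E D C F B A / F B D C A E / B F E A C D / D E A B F C).

Yes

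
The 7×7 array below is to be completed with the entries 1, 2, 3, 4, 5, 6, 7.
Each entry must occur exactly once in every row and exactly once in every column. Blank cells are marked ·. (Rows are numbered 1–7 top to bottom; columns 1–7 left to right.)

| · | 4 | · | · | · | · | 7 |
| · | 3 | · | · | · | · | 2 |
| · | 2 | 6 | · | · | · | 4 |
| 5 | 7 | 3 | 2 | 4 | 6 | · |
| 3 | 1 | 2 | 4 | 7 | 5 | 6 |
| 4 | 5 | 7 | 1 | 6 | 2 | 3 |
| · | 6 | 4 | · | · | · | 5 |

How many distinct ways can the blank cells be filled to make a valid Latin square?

8

Row 1, column 1: eliminating its row and column leaves {1, 2, 6}.
Row 1, column 3: eliminating its row and column leaves {1, 5}.
Row 1, column 4: eliminating its row and column leaves {3, 5, 6}.
Row 1, column 5: eliminating its row and column leaves {1, 2, 3, 5}.
Row 1, column 6: eliminating its row and column leaves {1, 3}.
Row 2, column 1: eliminating its row and column leaves {1, 6, 7}.
Row 2, column 3: eliminating its row and column leaves {1, 5}.
Row 2, column 4: eliminating its row and column leaves {5, 6, 7}.
Row 2, column 5: eliminating its row and column leaves {1, 5}.
Row 2, column 6: eliminating its row and column leaves {1, 4, 7}.
Row 3, column 1: eliminating its row and column leaves {1, 7}.
Row 3, column 4: eliminating its row and column leaves {3, 5, 7}.
Row 3, column 5: eliminating its row and column leaves {1, 3, 5}.
Row 3, column 6: eliminating its row and column leaves {1, 3, 7}.
Row 4, column 7: eliminating its row and column leaves {1}.
Row 7, column 1: eliminating its row and column leaves {1, 2, 7}.
Row 7, column 4: eliminating its row and column leaves {3, 7}.
Row 7, column 5: eliminating its row and column leaves {1, 2, 3}.
Row 7, column 6: eliminating its row and column leaves {1, 3, 7}.
Enumerating the assignments across these blanks that avoid any row or column repeat gives 8 completions.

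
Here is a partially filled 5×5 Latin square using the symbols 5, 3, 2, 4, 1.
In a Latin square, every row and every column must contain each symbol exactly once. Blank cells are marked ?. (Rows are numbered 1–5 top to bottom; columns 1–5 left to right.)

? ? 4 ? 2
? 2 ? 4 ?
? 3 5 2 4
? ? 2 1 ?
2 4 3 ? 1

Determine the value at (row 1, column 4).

3

Row 2, column 3: row 2 has {2, 4} and column 3 has {5, 3, 2, 4}, leaving only 1.
Row 3, column 1: row 3 has {5, 3, 2, 4} and column 1 has {2}, leaving only 1.
Row 4, column 2: row 4 has {2, 1} and column 2 has {3, 2, 4}, leaving only 5.
Row 1, column 2: row 1 has {2, 4} and column 2 has {5, 3, 2, 4}, leaving only 1.
Row 4, column 5: row 4 has {5, 2, 1} and column 5 has {2, 4, 1}, leaving only 3.
Row 2, column 5: row 2 has {2, 4, 1} and column 5 has {3, 2, 4, 1}, leaving only 5.
Row 2, column 1: row 2 has {5, 2, 4, 1} and column 1 has {2, 1}, leaving only 3.
Row 1, column 1: row 1 has {2, 4, 1} and column 1 has {3, 2, 1}, leaving only 5.
Row 1 already has {5, 2, 4, 1} and column 4 already has {2, 4, 1}, so row 1, column 4 must be 3.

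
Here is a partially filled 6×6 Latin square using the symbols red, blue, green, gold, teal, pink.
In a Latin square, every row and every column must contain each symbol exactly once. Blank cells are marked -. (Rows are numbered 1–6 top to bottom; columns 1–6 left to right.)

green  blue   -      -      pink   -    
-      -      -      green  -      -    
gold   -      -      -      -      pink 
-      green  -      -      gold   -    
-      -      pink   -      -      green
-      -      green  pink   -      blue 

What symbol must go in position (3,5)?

green

Row 3, column 5 is narrowed to {red, blue, green, teal}.
If it were red, then row 3, column 4 would be left with no valid symbol.
If it were blue, propagating the remaining blanks reaches a contradiction.
If it were teal, then row 3, column 4 would be left with no valid symbol.
So row 3, column 5 must be green.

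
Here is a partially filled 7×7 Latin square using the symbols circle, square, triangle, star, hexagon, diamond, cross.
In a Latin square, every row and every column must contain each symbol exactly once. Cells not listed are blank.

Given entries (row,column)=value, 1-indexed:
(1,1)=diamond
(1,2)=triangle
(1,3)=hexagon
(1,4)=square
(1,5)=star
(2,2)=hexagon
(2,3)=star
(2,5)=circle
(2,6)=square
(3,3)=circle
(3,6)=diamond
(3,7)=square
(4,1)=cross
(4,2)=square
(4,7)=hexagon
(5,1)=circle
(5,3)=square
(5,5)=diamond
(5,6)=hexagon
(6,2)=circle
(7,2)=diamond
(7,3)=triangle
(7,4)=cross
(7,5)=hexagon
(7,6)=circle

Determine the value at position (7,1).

square

Row 1, column 6: row 1 has {square, triangle, star, hexagon, diamond} and column 6 has {circle, square, hexagon, diamond}, leaving only cross.
Row 1, column 7: row 1 has {square, triangle, star, hexagon, diamond, cross} and column 7 has {square, hexagon}, leaving only circle.
Row 2, column 1: row 2 has {circle, square, star, hexagon} and column 1 has {circle, diamond, cross}, leaving only triangle.
Row 2, column 4: row 2 has {circle, square, triangle, star, hexagon} and column 4 has {square, cross}, leaving only diamond.
Row 2, column 7: row 2 has {circle, square, triangle, star, hexagon, diamond} and column 7 has {circle, square, hexagon}, leaving only cross.
Row 4, column 3: row 4 has {square, hexagon, cross} and column 3 has {circle, square, triangle, star, hexagon}, leaving only diamond.
Row 4, column 5: row 4 has {square, hexagon, diamond, cross} and column 5 has {circle, star, hexagon, diamond}, leaving only triangle.
Row 3, column 5: row 3 has {circle, square, diamond} and column 5 has {circle, triangle, star, hexagon, diamond}, leaving only cross.
Row 3, column 2: row 3 has {circle, square, diamond, cross} and column 2 has {circle, square, triangle, hexagon, diamond}, leaving only star.
Row 3, column 1: row 3 has {circle, square, star, diamond, cross} and column 1 has {circle, triangle, diamond, cross}, leaving only hexagon.
Row 3, column 4: row 3 has {circle, square, star, hexagon, diamond, cross} and column 4 has {square, diamond, cross}, leaving only triangle.
Row 4, column 6: row 4 has {square, triangle, hexagon, diamond, cross} and column 6 has {circle, square, hexagon, diamond, cross}, leaving only star.
Row 4, column 4: row 4 has {square, triangle, star, hexagon, diamond, cross} and column 4 has {square, triangle, diamond, cross}, leaving only circle.
Row 5, column 2: row 5 has {circle, square, hexagon, diamond} and column 2 has {circle, square, triangle, star, hexagon, diamond}, leaving only cross.
Row 5, column 4: row 5 has {circle, square, hexagon, diamond, cross} and column 4 has {circle, square, triangle, diamond, cross}, leaving only star.
Row 5, column 7: row 5 has {circle, square, star, hexagon, diamond, cross} and column 7 has {circle, square, hexagon, cross}, leaving only triangle.
Row 6, column 3: row 6 has {circle} and column 3 has {circle, square, triangle, star, hexagon, diamond}, leaving only cross.
Row 6, column 4: row 6 has {circle, cross} and column 4 has {circle, square, triangle, star, diamond, cross}, leaving only hexagon.
Row 6, column 5: row 6 has {circle, hexagon, cross} and column 5 has {circle, triangle, star, hexagon, diamond, cross}, leaving only square.
Row 6, column 1: row 6 has {circle, square, hexagon, cross} and column 1 has {circle, triangle, hexagon, diamond, cross}, leaving only star.
Row 7 already has {circle, triangle, hexagon, diamond, cross} and column 1 already has {circle, triangle, star, hexagon, diamond, cross}, so row 7, column 1 must be square.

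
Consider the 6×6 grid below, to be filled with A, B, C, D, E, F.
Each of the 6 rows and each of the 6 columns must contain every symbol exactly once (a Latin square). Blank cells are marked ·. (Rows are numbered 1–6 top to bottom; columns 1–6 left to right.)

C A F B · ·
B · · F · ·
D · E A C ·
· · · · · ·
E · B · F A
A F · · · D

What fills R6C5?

Row 1, column 6: row 1 has {A, B, C, F} and column 6 has {A, D}, leaving only E.
Row 1, column 5: row 1 has {A, B, C, E, F} and column 5 has {C, F}, leaving only D.
Row 2, column 6: row 2 has {B, F} and column 6 has {A, D, E}, leaving only C.
Row 3, column 2: row 3 has {A, C, D, E} and column 2 has {A, F}, leaving only B.
Row 3, column 6: row 3 has {A, B, C, D, E} and column 6 has {A, C, D, E}, leaving only F.
Row 4, column 1: row 4 has {} and column 1 has {A, B, C, D, E}, leaving only F.
Row 4, column 6: row 4 has {F} and column 6 has {A, C, D, E, F}, leaving only B.
Row 6, column 3: row 6 has {A, D, F} and column 3 has {B, E, F}, leaving only C.
Row 6, column 4: row 6 has {A, C, D, F} and column 4 has {A, B, F}, leaving only E.
Row 6 already has {A, C, D, E, F} and column 5 already has {C, D, F}, so row 6, column 5 must be B.

B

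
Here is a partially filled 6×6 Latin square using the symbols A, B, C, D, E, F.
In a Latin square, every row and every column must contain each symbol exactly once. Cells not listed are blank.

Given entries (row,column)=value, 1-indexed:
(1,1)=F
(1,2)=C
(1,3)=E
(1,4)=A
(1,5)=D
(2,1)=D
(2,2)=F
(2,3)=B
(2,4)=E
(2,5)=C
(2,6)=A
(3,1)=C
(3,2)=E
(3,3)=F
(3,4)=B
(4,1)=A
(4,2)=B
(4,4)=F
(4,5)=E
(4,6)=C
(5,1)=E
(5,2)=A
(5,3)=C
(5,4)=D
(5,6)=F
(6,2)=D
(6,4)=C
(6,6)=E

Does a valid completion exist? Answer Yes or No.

Yes

No row or column among the givens repeats a symbol, and propagating forced cells runs into no contradiction.
One valid completion exists (for instance, F C E A D B / D F B E C A / C E F B A D / A B D F E C / E A C D B F / B D A C F E).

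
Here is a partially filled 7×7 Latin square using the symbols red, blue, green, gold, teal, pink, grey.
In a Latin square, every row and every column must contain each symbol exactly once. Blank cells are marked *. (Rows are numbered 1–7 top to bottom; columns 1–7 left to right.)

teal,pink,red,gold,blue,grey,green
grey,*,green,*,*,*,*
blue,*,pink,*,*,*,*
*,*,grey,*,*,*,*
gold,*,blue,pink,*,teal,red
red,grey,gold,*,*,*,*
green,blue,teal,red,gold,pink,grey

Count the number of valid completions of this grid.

Row 2, column 2: eliminating its row and column leaves {red, gold, teal}.
Row 2, column 4: eliminating its row and column leaves {blue, teal}.
Row 2, column 5: eliminating its row and column leaves {red, teal, pink}.
Row 2, column 6: eliminating its row and column leaves {red, blue, gold}.
Row 2, column 7: eliminating its row and column leaves {blue, gold, teal, pink}.
Row 3, column 2: eliminating its row and column leaves {red, green, gold, teal}.
Row 3, column 4: eliminating its row and column leaves {green, teal, grey}.
Row 3, column 5: eliminating its row and column leaves {red, green, teal, grey}.
Row 3, column 6: eliminating its row and column leaves {red, green, gold}.
Row 3, column 7: eliminating its row and column leaves {gold, teal}.
Row 4, column 1: eliminating its row and column leaves {pink}.
Row 4, column 2: eliminating its row and column leaves {red, green, gold, teal}.
Row 4, column 4: eliminating its row and column leaves {blue, green, teal}.
Row 4, column 5: eliminating its row and column leaves {red, green, teal, pink}.
Row 4, column 6: eliminating its row and column leaves {red, blue, green, gold}.
Row 4, column 7: eliminating its row and column leaves {blue, gold, teal, pink}.
Row 5, column 2: eliminating its row and column leaves {green}.
Row 5, column 5: eliminating its row and column leaves {green, grey}.
Row 6, column 4: eliminating its row and column leaves {blue, green, teal}.
Row 6, column 5: eliminating its row and column leaves {green, teal, pink}.
Row 6, column 6: eliminating its row and column leaves {blue, green}.
Row 6, column 7: eliminating its row and column leaves {blue, teal, pink}.
Enumerating the assignments across these blanks that avoid any row or column repeat gives 28 completions.

28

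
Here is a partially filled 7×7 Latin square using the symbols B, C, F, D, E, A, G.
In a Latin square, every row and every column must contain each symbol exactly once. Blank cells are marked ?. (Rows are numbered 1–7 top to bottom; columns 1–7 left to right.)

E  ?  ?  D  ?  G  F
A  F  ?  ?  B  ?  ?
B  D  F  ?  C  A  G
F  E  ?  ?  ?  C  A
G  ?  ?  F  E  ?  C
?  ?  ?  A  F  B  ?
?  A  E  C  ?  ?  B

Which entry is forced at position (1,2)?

Row 1, column 5: row 1 has {F, D, E, G} and column 5 has {B, C, F, E}, leaving only A.
Row 3, column 4: row 3 has {B, C, F, D, A, G} and column 4 has {C, F, D, A}, leaving only E.
Row 2, column 4: row 2 has {B, F, A} and column 4 has {C, F, D, E, A}, leaving only G.
Row 4, column 4: row 4 has {C, F, E, A} and column 4 has {C, F, D, E, A, G}, leaving only B.
Row 5, column 2: row 5 has {C, F, E, G} and column 2 has {F, D, E, A}, leaving only B.
Row 1 already has {F, D, E, A, G} and column 2 already has {B, F, D, E, A}, so row 1, column 2 must be C.

C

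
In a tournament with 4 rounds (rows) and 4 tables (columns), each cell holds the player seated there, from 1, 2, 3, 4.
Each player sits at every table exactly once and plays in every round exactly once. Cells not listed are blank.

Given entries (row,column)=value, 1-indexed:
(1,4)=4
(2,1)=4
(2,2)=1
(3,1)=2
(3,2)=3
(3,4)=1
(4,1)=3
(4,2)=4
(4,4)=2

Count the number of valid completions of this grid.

1

Round 1, table 1: eliminating its round and table leaves {1}.
Round 1, table 2: eliminating its round and table leaves {2}.
Round 1, table 3: eliminating its round and table leaves {1, 2, 3}.
Round 2, table 3: eliminating its round and table leaves {2, 3}.
Round 2, table 4: eliminating its round and table leaves {3}.
Round 3, table 3: eliminating its round and table leaves {4}.
Round 4, table 3: eliminating its round and table leaves {1}.
Only one assignment across all blanks avoids any round or table repeat, giving 1 completion.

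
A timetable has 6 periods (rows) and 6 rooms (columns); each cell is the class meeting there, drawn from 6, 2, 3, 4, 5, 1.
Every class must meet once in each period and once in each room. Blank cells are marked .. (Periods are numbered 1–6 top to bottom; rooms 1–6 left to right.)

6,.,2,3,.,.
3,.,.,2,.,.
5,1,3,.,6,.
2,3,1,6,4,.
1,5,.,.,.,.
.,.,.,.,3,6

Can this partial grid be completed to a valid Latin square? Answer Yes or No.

No

Period 1, room 2: period 1 has {6, 2, 3} and room 2 has {3, 5, 1}, so it must be 4.
Period 2, room 2: period 2 has {2, 3} and room 2 has {3, 4, 5, 1}, so it must be 6.
Period 3, room 4: period 3 has {6, 3, 5, 1} and room 4 has {6, 2, 3}, so it must be 4.
Now period 5, room 4: period 5 together with room 4 already contain {6, 2, 3, 4, 5, 1} — every symbol — so nothing can go there. The grid has no valid completion.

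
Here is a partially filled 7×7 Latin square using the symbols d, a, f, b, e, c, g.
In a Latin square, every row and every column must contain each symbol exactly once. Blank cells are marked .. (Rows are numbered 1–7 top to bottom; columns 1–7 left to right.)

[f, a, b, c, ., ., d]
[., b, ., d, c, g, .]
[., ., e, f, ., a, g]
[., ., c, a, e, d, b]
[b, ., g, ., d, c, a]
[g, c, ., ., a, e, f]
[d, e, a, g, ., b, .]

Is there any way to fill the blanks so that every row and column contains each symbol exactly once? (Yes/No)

Row 1, column 6: row 1 together with column 6 already contain {d, a, f, b, e, c, g} — every symbol — so nothing can go there. The grid has no valid completion.

No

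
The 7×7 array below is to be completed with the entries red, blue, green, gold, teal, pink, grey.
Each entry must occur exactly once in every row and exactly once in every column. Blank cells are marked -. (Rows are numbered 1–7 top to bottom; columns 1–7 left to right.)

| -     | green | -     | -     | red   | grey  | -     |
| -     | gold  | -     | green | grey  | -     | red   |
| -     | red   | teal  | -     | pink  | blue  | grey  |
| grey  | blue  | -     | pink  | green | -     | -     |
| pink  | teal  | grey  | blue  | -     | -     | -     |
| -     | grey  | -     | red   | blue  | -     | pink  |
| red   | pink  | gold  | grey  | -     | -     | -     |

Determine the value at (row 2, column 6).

pink

Row 3, column 4: row 3 has {red, blue, teal, pink, grey} and column 4 has {red, blue, green, pink, grey}, leaving only gold.
Row 1, column 4: row 1 has {red, green, grey} and column 4 has {red, blue, green, gold, pink, grey}, leaving only teal.
Row 3, column 1: row 3 has {red, blue, gold, teal, pink, grey} and column 1 has {red, pink, grey}, leaving only green.
Row 4, column 3: row 4 has {blue, green, pink, grey} and column 3 has {gold, teal, grey}, leaving only red.
Row 5, column 5: row 5 has {blue, teal, pink, grey} and column 5 has {red, blue, green, pink, grey}, leaving only gold.
Row 5, column 7: row 5 has {blue, gold, teal, pink, grey} and column 7 has {red, pink, grey}, leaving only green.
Row 5, column 6: row 5 has {blue, green, gold, teal, pink, grey} and column 6 has {blue, grey}, leaving only red.
Row 6, column 3: row 6 has {red, blue, pink, grey} and column 3 has {red, gold, teal, grey}, leaving only green.
Row 7, column 5: row 7 has {red, gold, pink, grey} and column 5 has {red, blue, green, gold, pink, grey}, leaving only teal.
Row 7, column 6: row 7 has {red, gold, teal, pink, grey} and column 6 has {red, blue, grey}, leaving only green.
Row 7, column 7: row 7 has {red, green, gold, teal, pink, grey} and column 7 has {red, green, pink, grey}, leaving only blue.
Row 1, column 7: row 1 has {red, green, teal, grey} and column 7 has {red, blue, green, pink, grey}, leaving only gold.
Row 1, column 1: row 1 has {red, green, gold, teal, grey} and column 1 has {red, green, pink, grey}, leaving only blue.
Row 1, column 3: row 1 has {red, blue, green, gold, teal, grey} and column 3 has {red, green, gold, teal, grey}, leaving only pink.
Row 2, column 1: row 2 has {red, green, gold, grey} and column 1 has {red, blue, green, pink, grey}, leaving only teal.
Row 2 already has {red, green, gold, teal, grey} and column 6 already has {red, blue, green, grey}, so row 2, column 6 must be pink.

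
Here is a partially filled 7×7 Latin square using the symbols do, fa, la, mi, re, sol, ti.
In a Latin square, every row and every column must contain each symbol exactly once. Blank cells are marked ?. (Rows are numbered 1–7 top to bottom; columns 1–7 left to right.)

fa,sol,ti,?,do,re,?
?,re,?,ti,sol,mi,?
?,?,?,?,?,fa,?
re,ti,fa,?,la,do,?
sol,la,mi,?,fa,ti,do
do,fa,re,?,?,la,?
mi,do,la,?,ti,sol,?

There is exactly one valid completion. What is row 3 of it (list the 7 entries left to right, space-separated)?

Row 3, column 2: row 3 has {fa} and column 2 has {do, fa, la, re, sol, ti}, leaving only mi.
Row 3, column 5: row 3 has {fa, mi} and column 5 has {do, fa, la, sol, ti}, leaving only re.
Row 2, column 1: row 2 has {mi, re, sol, ti} and column 1 has {do, fa, mi, re, sol}, leaving only la.
Row 3, column 1: row 3 has {fa, mi, re} and column 1 has {do, fa, la, mi, re, sol}, leaving only ti.
Row 2, column 3: row 2 has {la, mi, re, sol, ti} and column 3 has {fa, la, mi, re, ti}, leaving only do.
Row 3, column 3: row 3 has {fa, mi, re, ti} and column 3 has {do, fa, la, mi, re, ti}, leaving only sol.
Row 3, column 7: row 3 has {fa, mi, re, sol, ti} and column 7 has {do}, leaving only la.
Row 3, column 4: row 3 has {fa, la, mi, re, sol, ti} and column 4 has {ti}, leaving only do.
So row 3 reads: ti mi sol do re fa la.

ti mi sol do re fa la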